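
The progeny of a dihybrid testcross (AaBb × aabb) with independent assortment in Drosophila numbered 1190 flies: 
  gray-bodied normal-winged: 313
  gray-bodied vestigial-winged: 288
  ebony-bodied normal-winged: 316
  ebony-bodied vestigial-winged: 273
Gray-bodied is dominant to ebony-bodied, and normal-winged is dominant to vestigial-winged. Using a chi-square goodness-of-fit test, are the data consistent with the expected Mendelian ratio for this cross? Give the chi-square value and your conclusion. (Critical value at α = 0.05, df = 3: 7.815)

A dihybrid testcross with independent assortment gives a 1:1:1:1 ratio.
The 1:1:1:1 ratio has 4 parts, so with N = 1190 the expected counts are:
  gray-bodied normal-winged: 1190 × 1/4 = 297.5
  gray-bodied vestigial-winged: 1190 × 1/4 = 297.5
  ebony-bodied normal-winged: 1190 × 1/4 = 297.5
  ebony-bodied vestigial-winged: 1190 × 1/4 = 297.5
χ² = Σ (O − E)² / E
  gray-bodied normal-winged: (313 − 297.5)² / 297.5 = 0.8076
  gray-bodied vestigial-winged: (288 − 297.5)² / 297.5 = 0.3034
  ebony-bodied normal-winged: (316 − 297.5)² / 297.5 = 1.1504
  ebony-bodied vestigial-winged: (273 − 297.5)² / 297.5 = 2.0176
χ² = 0.8076 + 0.3034 + 1.1504 + 2.0176 = 4.279
Degrees of freedom = 4 − 1 = 3; critical value at α = 0.05 is 7.815.
Since 4.279 < 7.815, we fail to reject the null hypothesis — the data are consistent with the 1:1:1:1 ratio.

4.279; consistent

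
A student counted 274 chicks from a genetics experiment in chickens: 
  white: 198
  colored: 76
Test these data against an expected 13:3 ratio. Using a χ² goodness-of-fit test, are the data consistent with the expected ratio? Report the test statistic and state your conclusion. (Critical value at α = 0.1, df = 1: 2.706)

Total ratio parts = 16. Expected numbers out of 274:
  white: 274 × 13/16 = 222.625
  colored: 274 × 3/16 = 51.375
χ² = Σ (O − E)² / E
  white: (198 − 222.625)² / 222.625 = 2.7238
  colored: (76 − 51.375)² / 51.375 = 11.8032
χ² = 2.7238 + 11.8032 = 14.527
Degrees of freedom = 2 − 1 = 1; critical value at α = 0.1 is 2.706.
Since 14.527 > 2.706, we reject the null hypothesis — the data do not fit the 13:3 ratio.

14.527; not consistent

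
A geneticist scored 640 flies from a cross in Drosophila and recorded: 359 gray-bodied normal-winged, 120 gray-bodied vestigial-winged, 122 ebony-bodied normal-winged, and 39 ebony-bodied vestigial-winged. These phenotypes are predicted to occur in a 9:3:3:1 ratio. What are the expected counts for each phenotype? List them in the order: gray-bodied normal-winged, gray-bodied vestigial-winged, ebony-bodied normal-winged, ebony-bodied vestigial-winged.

Total ratio parts = 16. Expected numbers out of 640:
  gray-bodied normal-winged: 640 × 9/16 = 360
  gray-bodied vestigial-winged: 640 × 3/16 = 120
  ebony-bodied normal-winged: 640 × 3/16 = 120
  ebony-bodied vestigial-winged: 640 × 1/16 = 40

360, 120, 120, 40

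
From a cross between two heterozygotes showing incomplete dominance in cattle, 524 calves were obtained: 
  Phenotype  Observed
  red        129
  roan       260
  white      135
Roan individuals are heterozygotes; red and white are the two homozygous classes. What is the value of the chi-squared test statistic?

With incomplete dominance, a heterozygote × heterozygote cross gives a 1:2:1 phenotypic ratio.
Under the 1:2:1 hypothesis (Σ ratio = 4, N = 524):
  red: 524 × 1/4 = 131
  roan: 524 × 2/4 = 262
  white: 524 × 1/4 = 131
χ² = Σ (O − E)² / E
  red: (129 − 131)² / 131 = 0.0305
  roan: (260 − 262)² / 262 = 0.0153
  white: (135 − 131)² / 131 = 0.1221
χ² = 0.0305 + 0.0153 + 0.1221 = 0.1679 ≈ 0.168

0.168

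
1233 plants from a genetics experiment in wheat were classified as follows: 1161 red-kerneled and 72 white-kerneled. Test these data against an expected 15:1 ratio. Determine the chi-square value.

Expected counts for N = 1233 under a 15:1 ratio (total parts = 16):
  red-kerneled: 1233 × 15/16 = 1155.9375
  white-kerneled: 1233 × 1/16 = 77.0625
χ² = Σ (O − E)² / E
  red-kerneled: (1161 − 1155.9375)² / 1155.9375 = 0.0222
  white-kerneled: (72 − 77.0625)² / 77.0625 = 0.3326
χ² = 0.0222 + 0.3326 = 0.3548 ≈ 0.355

0.355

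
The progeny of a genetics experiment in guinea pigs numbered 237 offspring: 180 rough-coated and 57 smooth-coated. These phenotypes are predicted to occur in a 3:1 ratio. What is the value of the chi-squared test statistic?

0.114

The 3:1 ratio has 4 parts, so with N = 237 the expected counts are:
  rough-coated: 237 × 3/4 = 177.75
  smooth-coated: 237 × 1/4 = 59.25
χ² = Σ (O − E)² / E
  rough-coated: (180 − 177.75)² / 177.75 = 0.0285
  smooth-coated: (57 − 59.25)² / 59.25 = 0.0854
χ² = 0.0285 + 0.0854 = 0.1139 ≈ 0.114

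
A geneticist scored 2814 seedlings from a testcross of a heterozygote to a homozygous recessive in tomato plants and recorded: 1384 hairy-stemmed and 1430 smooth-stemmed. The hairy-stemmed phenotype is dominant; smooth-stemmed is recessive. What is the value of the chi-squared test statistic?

A testcross of a heterozygote (Aa × aa) gives a 1:1 phenotypic ratio.
Total ratio parts = 2. Expected numbers out of 2814:
  hairy-stemmed: 2814 × 1/2 = 1407
  smooth-stemmed: 2814 × 1/2 = 1407
χ² = Σ (O − E)² / E
  hairy-stemmed: (1384 − 1407)² / 1407 = 0.3760
  smooth-stemmed: (1430 − 1407)² / 1407 = 0.3760
χ² = 0.3760 + 0.3760 = 0.752

0.752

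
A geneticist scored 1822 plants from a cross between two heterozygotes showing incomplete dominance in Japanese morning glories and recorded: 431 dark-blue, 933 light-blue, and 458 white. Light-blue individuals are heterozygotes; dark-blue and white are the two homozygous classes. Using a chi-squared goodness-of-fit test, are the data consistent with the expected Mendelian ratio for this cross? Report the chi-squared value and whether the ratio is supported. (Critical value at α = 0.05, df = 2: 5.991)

With incomplete dominance, a heterozygote × heterozygote cross gives a 1:2:1 phenotypic ratio.
Under the 1:2:1 hypothesis (Σ ratio = 4, N = 1822):
  dark-blue: 1822 × 1/4 = 455.5
  light-blue: 1822 × 2/4 = 911
  white: 1822 × 1/4 = 455.5
χ² = Σ (O − E)² / E
  dark-blue: (431 − 455.5)² / 455.5 = 1.3178
  light-blue: (933 − 911)² / 911 = 0.5313
  white: (458 − 455.5)² / 455.5 = 0.0137
χ² = 1.3178 + 0.5313 + 0.0137 = 1.8628 ≈ 1.863
Degrees of freedom = 3 − 1 = 2; critical value at α = 0.05 is 5.991.
Since 1.863 < 5.991, we fail to reject the null hypothesis — the data are consistent with the 1:2:1 ratio.

1.863; consistent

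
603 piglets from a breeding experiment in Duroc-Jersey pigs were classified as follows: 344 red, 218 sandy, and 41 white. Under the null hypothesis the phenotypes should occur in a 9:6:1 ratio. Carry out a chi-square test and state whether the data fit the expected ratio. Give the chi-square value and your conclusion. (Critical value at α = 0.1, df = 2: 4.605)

0.651; consistent

The 9:6:1 ratio has 16 parts, so with N = 603 the expected counts are:
  red: 603 × 9/16 = 339.1875
  sandy: 603 × 6/16 = 226.125
  white: 603 × 1/16 = 37.6875
χ² = Σ (O − E)² / E
  red: (344 − 339.1875)² / 339.1875 = 0.0683
  sandy: (218 − 226.125)² / 226.125 = 0.2919
  white: (41 − 37.6875)² / 37.6875 = 0.2911
χ² = 0.0683 + 0.2919 + 0.2911 = 0.6513 ≈ 0.651
Degrees of freedom = 3 − 1 = 2; critical value at α = 0.1 is 4.605.
Since 0.651 < 4.605, we fail to reject the null hypothesis — the data are consistent with the 9:6:1 ratio.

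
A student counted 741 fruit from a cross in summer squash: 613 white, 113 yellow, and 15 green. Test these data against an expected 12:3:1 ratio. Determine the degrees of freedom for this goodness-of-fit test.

2

A goodness-of-fit test with 3 phenotype classes has df = 3 − 1 = 2.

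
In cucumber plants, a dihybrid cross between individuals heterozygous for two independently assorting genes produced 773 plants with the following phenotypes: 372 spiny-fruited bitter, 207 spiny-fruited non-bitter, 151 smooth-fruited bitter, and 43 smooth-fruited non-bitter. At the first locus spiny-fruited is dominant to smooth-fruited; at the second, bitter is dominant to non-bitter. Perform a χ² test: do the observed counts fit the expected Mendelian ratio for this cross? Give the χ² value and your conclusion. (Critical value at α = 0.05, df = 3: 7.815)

A dihybrid F₂ with independent assortment and complete dominance at both loci gives a 9:3:3:1 phenotypic ratio.
Expected counts for N = 773 under a 9:3:3:1 ratio (total parts = 16):
  spiny-fruited bitter: 773 × 9/16 = 434.8125
  spiny-fruited non-bitter: 773 × 3/16 = 144.9375
  smooth-fruited bitter: 773 × 3/16 = 144.9375
  smooth-fruited non-bitter: 773 × 1/16 = 48.3125
χ² = Σ (O − E)² / E
  spiny-fruited bitter: (372 − 434.8125)² / 434.8125 = 9.0738
  spiny-fruited non-bitter: (207 − 144.9375)² / 144.9375 = 26.5753
  smooth-fruited bitter: (151 − 144.9375)² / 144.9375 = 0.2536
  smooth-fruited non-bitter: (43 − 48.3125)² / 48.3125 = 0.5842
χ² = 9.0738 + 26.5753 + 0.2536 + 0.5842 = 36.4869 ≈ 36.487
Degrees of freedom = 4 − 1 = 3; critical value at α = 0.05 is 7.815.
Since 36.487 > 7.815, we reject the null hypothesis — the data do not fit the 9:3:3:1 ratio.

36.487; not consistent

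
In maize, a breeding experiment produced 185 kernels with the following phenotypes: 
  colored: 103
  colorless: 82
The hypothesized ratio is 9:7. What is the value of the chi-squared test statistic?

0.025

Under the 9:7 hypothesis (Σ ratio = 16, N = 185):
  colored: 185 × 9/16 = 104.0625
  colorless: 185 × 7/16 = 80.9375
χ² = Σ (O − E)² / E
  colored: (103 − 104.0625)² / 104.0625 = 0.0108
  colorless: (82 − 80.9375)² / 80.9375 = 0.0139
χ² = 0.0108 + 0.0139 = 0.0247 ≈ 0.025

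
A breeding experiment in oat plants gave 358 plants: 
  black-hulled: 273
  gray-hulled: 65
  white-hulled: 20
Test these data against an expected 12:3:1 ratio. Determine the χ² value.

Total ratio parts = 16. Expected numbers out of 358:
  black-hulled: 358 × 12/16 = 268.5
  gray-hulled: 358 × 3/16 = 67.125
  white-hulled: 358 × 1/16 = 22.375
χ² = Σ (O − E)² / E
  black-hulled: (273 − 268.5)² / 268.5 = 0.0754
  gray-hulled: (65 − 67.125)² / 67.125 = 0.0673
  white-hulled: (20 − 22.375)² / 22.375 = 0.2521
χ² = 0.0754 + 0.0673 + 0.2521 = 0.3948 ≈ 0.395

0.395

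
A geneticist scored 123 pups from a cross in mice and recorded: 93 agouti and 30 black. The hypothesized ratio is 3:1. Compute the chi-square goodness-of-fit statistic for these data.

The 3:1 ratio has 4 parts, so with N = 123 the expected counts are:
  agouti: 123 × 3/4 = 92.25
  black: 123 × 1/4 = 30.75
χ² = Σ (O − E)² / E
  agouti: (93 − 92.25)² / 92.25 = 0.0061
  black: (30 − 30.75)² / 30.75 = 0.0183
χ² = 0.0061 + 0.0183 = 0.0244 ≈ 0.024

0.024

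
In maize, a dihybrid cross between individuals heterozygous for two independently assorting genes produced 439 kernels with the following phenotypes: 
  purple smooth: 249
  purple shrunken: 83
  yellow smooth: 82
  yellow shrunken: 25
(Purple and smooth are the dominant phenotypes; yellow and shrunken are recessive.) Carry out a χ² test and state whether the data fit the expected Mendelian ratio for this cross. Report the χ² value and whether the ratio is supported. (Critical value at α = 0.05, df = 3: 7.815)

0.241; consistent

A dihybrid F₂ with independent assortment and complete dominance at both loci gives a 9:3:3:1 phenotypic ratio.
Under the 9:3:3:1 hypothesis (Σ ratio = 16, N = 439):
  purple smooth: 439 × 9/16 = 246.9375
  purple shrunken: 439 × 3/16 = 82.3125
  yellow smooth: 439 × 3/16 = 82.3125
  yellow shrunken: 439 × 1/16 = 27.4375
χ² = Σ (O − E)² / E
  purple smooth: (249 − 246.9375)² / 246.9375 = 0.0172
  purple shrunken: (83 − 82.3125)² / 82.3125 = 0.0057
  yellow smooth: (82 − 82.3125)² / 82.3125 = 0.0012
  yellow shrunken: (25 − 27.4375)² / 27.4375 = 0.2165
χ² = 0.0172 + 0.0057 + 0.0012 + 0.2165 = 0.2406 ≈ 0.241
Degrees of freedom = 4 − 1 = 3; critical value at α = 0.05 is 7.815.
Since 0.241 < 7.815, we fail to reject the null hypothesis — the data are consistent with the 9:3:3:1 ratio.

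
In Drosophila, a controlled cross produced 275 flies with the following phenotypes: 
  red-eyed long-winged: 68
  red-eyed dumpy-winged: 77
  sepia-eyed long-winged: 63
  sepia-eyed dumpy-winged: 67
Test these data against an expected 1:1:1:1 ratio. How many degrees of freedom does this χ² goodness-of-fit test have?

3

A goodness-of-fit test with 4 phenotype classes has df = 4 − 1 = 3.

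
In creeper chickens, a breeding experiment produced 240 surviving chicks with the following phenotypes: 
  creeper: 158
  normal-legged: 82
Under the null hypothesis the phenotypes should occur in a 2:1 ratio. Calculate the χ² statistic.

Total ratio parts = 3. Expected numbers out of 240:
  creeper: 240 × 2/3 = 160
  normal-legged: 240 × 1/3 = 80
χ² = Σ (O − E)² / E
  creeper: (158 − 160)² / 160 = 0.0250
  normal-legged: (82 − 80)² / 80 = 0.0500
χ² = 0.0250 + 0.0500 = 0.075

0.075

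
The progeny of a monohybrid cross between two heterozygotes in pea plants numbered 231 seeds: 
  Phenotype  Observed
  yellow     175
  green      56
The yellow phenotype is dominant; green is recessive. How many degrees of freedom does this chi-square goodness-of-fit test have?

For a monohybrid cross between heterozygotes with complete dominance, the expected phenotypic ratio is 3:1.
A goodness-of-fit test with 2 phenotype classes has df = 2 − 1 = 1.

1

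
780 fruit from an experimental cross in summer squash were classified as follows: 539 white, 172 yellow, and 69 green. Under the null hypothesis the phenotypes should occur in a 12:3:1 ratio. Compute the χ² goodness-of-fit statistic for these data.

16.562

Under the 12:3:1 hypothesis (Σ ratio = 16, N = 780):
  white: 780 × 12/16 = 585
  yellow: 780 × 3/16 = 146.25
  green: 780 × 1/16 = 48.75
χ² = Σ (O − E)² / E
  white: (539 − 585)² / 585 = 3.6171
  yellow: (172 − 146.25)² / 146.25 = 4.5338
  green: (69 − 48.75)² / 48.75 = 8.4115
χ² = 3.6171 + 4.5338 + 8.4115 = 16.5624 ≈ 16.562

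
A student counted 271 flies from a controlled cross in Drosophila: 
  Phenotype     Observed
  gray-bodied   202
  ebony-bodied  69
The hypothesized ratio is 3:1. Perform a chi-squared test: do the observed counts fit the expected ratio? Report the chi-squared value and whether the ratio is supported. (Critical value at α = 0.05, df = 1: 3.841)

0.031; consistent

Total ratio parts = 4. Expected numbers out of 271:
  gray-bodied: 271 × 3/4 = 203.25
  ebony-bodied: 271 × 1/4 = 67.75
χ² = Σ (O − E)² / E
  gray-bodied: (202 − 203.25)² / 203.25 = 0.0077
  ebony-bodied: (69 − 67.75)² / 67.75 = 0.0231
χ² = 0.0077 + 0.0231 = 0.0308 ≈ 0.031
Degrees of freedom = 2 − 1 = 1; critical value at α = 0.05 is 3.841.
Since 0.031 < 3.841, we fail to reject the null hypothesis — the data are consistent with the 3:1 ratio.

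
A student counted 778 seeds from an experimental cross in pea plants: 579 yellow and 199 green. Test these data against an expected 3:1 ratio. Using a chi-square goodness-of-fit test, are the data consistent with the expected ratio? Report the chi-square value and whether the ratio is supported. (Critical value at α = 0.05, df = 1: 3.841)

0.139; consistent

Expected counts for N = 778 under a 3:1 ratio (total parts = 4):
  yellow: 778 × 3/4 = 583.5
  green: 778 × 1/4 = 194.5
χ² = Σ (O − E)² / E
  yellow: (579 − 583.5)² / 583.5 = 0.0347
  green: (199 − 194.5)² / 194.5 = 0.1041
χ² = 0.0347 + 0.1041 = 0.1388 ≈ 0.139
Degrees of freedom = 2 − 1 = 1; critical value at α = 0.05 is 3.841.
Since 0.139 < 3.841, we fail to reject the null hypothesis — the data are consistent with the 3:1 ratio.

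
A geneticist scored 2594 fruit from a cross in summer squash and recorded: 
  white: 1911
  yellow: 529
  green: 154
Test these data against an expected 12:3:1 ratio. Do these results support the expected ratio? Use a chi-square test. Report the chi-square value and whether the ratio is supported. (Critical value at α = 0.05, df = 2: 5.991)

4.755; consistent

Under the 12:3:1 hypothesis (Σ ratio = 16, N = 2594):
  white: 2594 × 12/16 = 1945.5
  yellow: 2594 × 3/16 = 486.375
  green: 2594 × 1/16 = 162.125
χ² = Σ (O − E)² / E
  white: (1911 − 1945.5)² / 1945.5 = 0.6118
  yellow: (529 − 486.375)² / 486.375 = 3.7356
  green: (154 − 162.125)² / 162.125 = 0.4072
χ² = 0.6118 + 3.7356 + 0.4072 = 4.7546 ≈ 4.755
Degrees of freedom = 3 − 1 = 2; critical value at α = 0.05 is 5.991.
Since 4.755 < 5.991, we fail to reject the null hypothesis — the data are consistent with the 12:3:1 ratio.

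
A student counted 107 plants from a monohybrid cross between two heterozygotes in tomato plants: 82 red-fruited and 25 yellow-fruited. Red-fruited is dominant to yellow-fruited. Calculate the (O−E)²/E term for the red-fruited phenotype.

For a monohybrid cross between heterozygotes with complete dominance, the expected phenotypic ratio is 3:1.
Under the 3:1 hypothesis (Σ ratio = 4, N = 107):
  red-fruited: 107 × 3/4 = 80.25
  yellow-fruited: 107 × 1/4 = 26.75
Contribution of red-fruited: (82 − 80.25)² / 80.25 = 0.0382

0.038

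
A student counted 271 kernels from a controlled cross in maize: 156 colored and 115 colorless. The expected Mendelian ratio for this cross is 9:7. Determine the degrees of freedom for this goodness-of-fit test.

A goodness-of-fit test with 2 phenotype classes has df = 2 − 1 = 1.

1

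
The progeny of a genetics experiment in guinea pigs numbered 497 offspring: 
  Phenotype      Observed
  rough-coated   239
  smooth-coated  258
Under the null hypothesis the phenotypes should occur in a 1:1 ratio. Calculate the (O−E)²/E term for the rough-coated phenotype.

0.363

Expected counts for N = 497 under a 1:1 ratio (total parts = 2):
  rough-coated: 497 × 1/2 = 248.5
  smooth-coated: 497 × 1/2 = 248.5
Contribution of rough-coated: (239 − 248.5)² / 248.5 = 0.3632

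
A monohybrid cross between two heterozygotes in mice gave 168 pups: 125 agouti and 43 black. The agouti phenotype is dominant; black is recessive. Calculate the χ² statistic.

For a monohybrid cross between heterozygotes with complete dominance, the expected phenotypic ratio is 3:1.
The 3:1 ratio has 4 parts, so with N = 168 the expected counts are:
  agouti: 168 × 3/4 = 126
  black: 168 × 1/4 = 42
χ² = Σ (O − E)² / E
  agouti: (125 − 126)² / 126 = 0.0079
  black: (43 − 42)² / 42 = 0.0238
χ² = 0.0079 + 0.0238 = 0.0317 ≈ 0.032

0.032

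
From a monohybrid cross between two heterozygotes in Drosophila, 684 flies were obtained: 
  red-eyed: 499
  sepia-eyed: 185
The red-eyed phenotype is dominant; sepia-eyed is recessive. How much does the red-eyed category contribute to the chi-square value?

0.382

For a monohybrid cross between heterozygotes with complete dominance, the expected phenotypic ratio is 3:1.
Total ratio parts = 4. Expected numbers out of 684:
  red-eyed: 684 × 3/4 = 513
  sepia-eyed: 684 × 1/4 = 171
Contribution of red-eyed: (499 − 513)² / 513 = 0.3821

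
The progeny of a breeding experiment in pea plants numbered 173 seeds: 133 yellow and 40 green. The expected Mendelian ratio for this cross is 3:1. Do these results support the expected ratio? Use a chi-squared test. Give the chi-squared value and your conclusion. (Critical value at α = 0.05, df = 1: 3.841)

Total ratio parts = 4. Expected numbers out of 173:
  yellow: 173 × 3/4 = 129.75
  green: 173 × 1/4 = 43.25
χ² = Σ (O − E)² / E
  yellow: (133 − 129.75)² / 129.75 = 0.0814
  green: (40 − 43.25)² / 43.25 = 0.2442
χ² = 0.0814 + 0.2442 = 0.3256 ≈ 0.326
Degrees of freedom = 2 − 1 = 1; critical value at α = 0.05 is 3.841.
Since 0.326 < 3.841, we fail to reject the null hypothesis — the data are consistent with the 3:1 ratio.

0.326; consistent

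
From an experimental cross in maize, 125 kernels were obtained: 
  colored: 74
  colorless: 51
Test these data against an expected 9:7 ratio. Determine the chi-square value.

Under the 9:7 hypothesis (Σ ratio = 16, N = 125):
  colored: 125 × 9/16 = 70.3125
  colorless: 125 × 7/16 = 54.6875
χ² = Σ (O − E)² / E
  colored: (74 − 70.3125)² / 70.3125 = 0.1934
  colorless: (51 − 54.6875)² / 54.6875 = 0.2486
χ² = 0.1934 + 0.2486 = 0.442

0.442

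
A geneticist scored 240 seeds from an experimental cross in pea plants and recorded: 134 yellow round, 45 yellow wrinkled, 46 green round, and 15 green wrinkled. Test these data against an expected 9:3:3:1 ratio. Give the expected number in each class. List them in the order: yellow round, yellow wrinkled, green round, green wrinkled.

135, 45, 45, 15

Expected counts for N = 240 under a 9:3:3:1 ratio (total parts = 16):
  yellow round: 240 × 9/16 = 135
  yellow wrinkled: 240 × 3/16 = 45
  green round: 240 × 3/16 = 45
  green wrinkled: 240 × 1/16 = 15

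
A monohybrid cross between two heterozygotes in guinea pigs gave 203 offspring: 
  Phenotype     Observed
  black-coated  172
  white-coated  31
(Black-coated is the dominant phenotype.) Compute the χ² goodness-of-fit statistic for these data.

For a monohybrid cross between heterozygotes with complete dominance, the expected phenotypic ratio is 3:1.
The 3:1 ratio has 4 parts, so with N = 203 the expected counts are:
  black-coated: 203 × 3/4 = 152.25
  white-coated: 203 × 1/4 = 50.75
χ² = Σ (O − E)² / E
  black-coated: (172 − 152.25)² / 152.25 = 2.5620
  white-coated: (31 − 50.75)² / 50.75 = 7.6860
χ² = 2.5620 + 7.6860 = 10.248

10.248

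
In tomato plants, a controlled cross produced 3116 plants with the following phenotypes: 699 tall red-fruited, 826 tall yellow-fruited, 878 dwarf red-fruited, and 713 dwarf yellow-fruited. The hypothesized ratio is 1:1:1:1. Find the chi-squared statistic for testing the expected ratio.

Expected counts for N = 3116 under a 1:1:1:1 ratio (total parts = 4):
  tall red-fruited: 3116 × 1/4 = 779
  tall yellow-fruited: 3116 × 1/4 = 779
  dwarf red-fruited: 3116 × 1/4 = 779
  dwarf yellow-fruited: 3116 × 1/4 = 779
χ² = Σ (O − E)² / E
  tall red-fruited: (699 − 779)² / 779 = 8.2157
  tall yellow-fruited: (826 − 779)² / 779 = 2.8357
  dwarf red-fruited: (878 − 779)² / 779 = 12.5815
  dwarf yellow-fruited: (713 − 779)² / 779 = 5.5918
χ² = 8.2157 + 2.8357 + 12.5815 + 5.5918 = 29.2247 ≈ 29.225

29.225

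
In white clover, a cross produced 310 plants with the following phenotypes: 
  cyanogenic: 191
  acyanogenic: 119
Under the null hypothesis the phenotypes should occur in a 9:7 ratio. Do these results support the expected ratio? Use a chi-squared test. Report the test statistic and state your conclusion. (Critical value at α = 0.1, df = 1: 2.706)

Expected counts for N = 310 under a 9:7 ratio (total parts = 16):
  cyanogenic: 310 × 9/16 = 174.375
  acyanogenic: 310 × 7/16 = 135.625
χ² = Σ (O − E)² / E
  cyanogenic: (191 − 174.375)² / 174.375 = 1.5850
  acyanogenic: (119 − 135.625)² / 135.625 = 2.0379
χ² = 1.5850 + 2.0379 = 3.6229 ≈ 3.623
Degrees of freedom = 2 − 1 = 1; critical value at α = 0.1 is 2.706.
Since 3.623 > 2.706, we reject the null hypothesis — the data do not fit the 9:7 ratio.

3.623; not consistent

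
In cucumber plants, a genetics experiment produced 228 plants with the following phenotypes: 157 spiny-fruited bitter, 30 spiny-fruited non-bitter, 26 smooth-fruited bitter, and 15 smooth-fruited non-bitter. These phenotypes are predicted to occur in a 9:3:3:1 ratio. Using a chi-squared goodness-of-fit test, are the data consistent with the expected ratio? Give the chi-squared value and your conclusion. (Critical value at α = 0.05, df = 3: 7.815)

16.850; not consistent

The 9:3:3:1 ratio has 16 parts, so with N = 228 the expected counts are:
  spiny-fruited bitter: 228 × 9/16 = 128.25
  spiny-fruited non-bitter: 228 × 3/16 = 42.75
  smooth-fruited bitter: 228 × 3/16 = 42.75
  smooth-fruited non-bitter: 228 × 1/16 = 14.25
χ² = Σ (O − E)² / E
  spiny-fruited bitter: (157 − 128.25)² / 128.25 = 6.4449
  spiny-fruited non-bitter: (30 − 42.75)² / 42.75 = 3.8026
  smooth-fruited bitter: (26 − 42.75)² / 42.75 = 6.5629
  smooth-fruited non-bitter: (15 − 14.25)² / 14.25 = 0.0395
χ² = 6.4449 + 3.8026 + 6.5629 + 0.0395 = 16.8499 ≈ 16.850
Degrees of freedom = 4 − 1 = 3; critical value at α = 0.05 is 7.815.
Since 16.850 > 7.815, we reject the null hypothesis — the data do not fit the 9:3:3:1 ratio.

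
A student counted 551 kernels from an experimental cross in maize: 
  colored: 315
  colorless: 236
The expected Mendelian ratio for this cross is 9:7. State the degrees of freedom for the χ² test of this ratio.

A goodness-of-fit test with 2 phenotype classes has df = 2 − 1 = 1.

1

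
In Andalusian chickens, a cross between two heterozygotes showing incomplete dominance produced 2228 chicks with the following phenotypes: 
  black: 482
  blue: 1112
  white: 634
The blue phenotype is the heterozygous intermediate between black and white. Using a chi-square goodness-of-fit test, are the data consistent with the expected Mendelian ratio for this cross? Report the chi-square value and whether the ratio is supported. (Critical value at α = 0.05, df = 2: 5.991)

20.747; not consistent

With incomplete dominance, a heterozygote × heterozygote cross gives a 1:2:1 phenotypic ratio.
The 1:2:1 ratio has 4 parts, so with N = 2228 the expected counts are:
  black: 2228 × 1/4 = 557
  blue: 2228 × 2/4 = 1114
  white: 2228 × 1/4 = 557
χ² = Σ (O − E)² / E
  black: (482 − 557)² / 557 = 10.0987
  blue: (1112 − 1114)² / 1114 = 0.0036
  white: (634 − 557)² / 557 = 10.6445
χ² = 10.0987 + 0.0036 + 10.6445 = 20.7468 ≈ 20.747
Degrees of freedom = 3 − 1 = 2; critical value at α = 0.05 is 5.991.
Since 20.747 > 5.991, we reject the null hypothesis — the data do not fit the 1:2:1 ratio.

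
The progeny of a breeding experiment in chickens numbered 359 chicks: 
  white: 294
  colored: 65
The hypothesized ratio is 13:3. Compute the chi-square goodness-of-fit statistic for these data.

Expected counts for N = 359 under a 13:3 ratio (total parts = 16):
  white: 359 × 13/16 = 291.6875
  colored: 359 × 3/16 = 67.3125
χ² = Σ (O − E)² / E
  white: (294 − 291.6875)² / 291.6875 = 0.0183
  colored: (65 − 67.3125)² / 67.3125 = 0.0794
χ² = 0.0183 + 0.0794 = 0.0977 ≈ 0.098

0.098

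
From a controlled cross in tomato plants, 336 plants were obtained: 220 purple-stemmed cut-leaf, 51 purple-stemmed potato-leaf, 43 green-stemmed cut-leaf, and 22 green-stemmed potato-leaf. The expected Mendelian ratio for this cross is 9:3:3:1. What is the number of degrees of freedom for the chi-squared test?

3

A goodness-of-fit test with 4 phenotype classes has df = 4 − 1 = 3.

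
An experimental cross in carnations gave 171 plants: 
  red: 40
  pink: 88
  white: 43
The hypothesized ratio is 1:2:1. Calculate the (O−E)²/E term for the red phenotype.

Under the 1:2:1 hypothesis (Σ ratio = 4, N = 171):
  red: 171 × 1/4 = 42.75
  pink: 171 × 2/4 = 85.5
  white: 171 × 1/4 = 42.75
Contribution of red: (40 − 42.75)² / 42.75 = 0.1769

0.177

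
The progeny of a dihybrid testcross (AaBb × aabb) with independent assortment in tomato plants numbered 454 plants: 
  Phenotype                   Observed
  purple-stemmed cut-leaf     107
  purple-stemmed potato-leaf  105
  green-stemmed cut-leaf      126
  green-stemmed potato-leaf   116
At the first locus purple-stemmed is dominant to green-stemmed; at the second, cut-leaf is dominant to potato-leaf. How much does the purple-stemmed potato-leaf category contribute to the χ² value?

0.637

A dihybrid testcross with independent assortment gives a 1:1:1:1 ratio.
The 1:1:1:1 ratio has 4 parts, so with N = 454 the expected counts are:
  purple-stemmed cut-leaf: 454 × 1/4 = 113.5
  purple-stemmed potato-leaf: 454 × 1/4 = 113.5
  green-stemmed cut-leaf: 454 × 1/4 = 113.5
  green-stemmed potato-leaf: 454 × 1/4 = 113.5
Contribution of purple-stemmed potato-leaf: (105 − 113.5)² / 113.5 = 0.6366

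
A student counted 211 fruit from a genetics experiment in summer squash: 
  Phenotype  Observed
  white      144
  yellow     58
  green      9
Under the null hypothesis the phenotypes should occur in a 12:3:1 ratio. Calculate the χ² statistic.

11.205

Under the 12:3:1 hypothesis (Σ ratio = 16, N = 211):
  white: 211 × 12/16 = 158.25
  yellow: 211 × 3/16 = 39.5625
  green: 211 × 1/16 = 13.1875
χ² = Σ (O − E)² / E
  white: (144 − 158.25)² / 158.25 = 1.2832
  yellow: (58 − 39.5625)² / 39.5625 = 8.5925
  green: (9 − 13.1875)² / 13.1875 = 1.3297
χ² = 1.2832 + 8.5925 + 1.3297 = 11.2054 ≈ 11.205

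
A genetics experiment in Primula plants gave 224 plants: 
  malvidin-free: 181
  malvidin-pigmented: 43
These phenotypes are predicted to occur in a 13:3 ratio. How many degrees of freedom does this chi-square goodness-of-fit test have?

A goodness-of-fit test with 2 phenotype classes has df = 2 − 1 = 1.

1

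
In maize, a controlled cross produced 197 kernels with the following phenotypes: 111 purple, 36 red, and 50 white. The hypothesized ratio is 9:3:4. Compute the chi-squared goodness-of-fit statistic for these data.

Total ratio parts = 16. Expected numbers out of 197:
  purple: 197 × 9/16 = 110.8125
  red: 197 × 3/16 = 36.9375
  white: 197 × 4/16 = 49.25
χ² = Σ (O − E)² / E
  purple: (111 − 110.8125)² / 110.8125 = 0.0003
  red: (36 − 36.9375)² / 36.9375 = 0.0238
  white: (50 − 49.25)² / 49.25 = 0.0114
χ² = 0.0003 + 0.0238 + 0.0114 = 0.0355 ≈ 0.036

0.036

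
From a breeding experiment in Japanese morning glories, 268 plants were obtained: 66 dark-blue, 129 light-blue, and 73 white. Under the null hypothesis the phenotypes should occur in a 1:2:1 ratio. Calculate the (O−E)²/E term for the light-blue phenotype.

The 1:2:1 ratio has 4 parts, so with N = 268 the expected counts are:
  dark-blue: 268 × 1/4 = 67
  light-blue: 268 × 2/4 = 134
  white: 268 × 1/4 = 67
Contribution of light-blue: (129 − 134)² / 134 = 0.1866

0.187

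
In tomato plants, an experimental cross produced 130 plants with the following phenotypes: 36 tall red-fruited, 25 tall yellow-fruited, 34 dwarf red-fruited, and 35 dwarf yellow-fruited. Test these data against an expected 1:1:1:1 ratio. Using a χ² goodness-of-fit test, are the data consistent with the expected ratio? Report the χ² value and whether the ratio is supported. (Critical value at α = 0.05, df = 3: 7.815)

2.369; consistent

The 1:1:1:1 ratio has 4 parts, so with N = 130 the expected counts are:
  tall red-fruited: 130 × 1/4 = 32.5
  tall yellow-fruited: 130 × 1/4 = 32.5
  dwarf red-fruited: 130 × 1/4 = 32.5
  dwarf yellow-fruited: 130 × 1/4 = 32.5
χ² = Σ (O − E)² / E
  tall red-fruited: (36 − 32.5)² / 32.5 = 0.3769
  tall yellow-fruited: (25 − 32.5)² / 32.5 = 1.7308
  dwarf red-fruited: (34 − 32.5)² / 32.5 = 0.0692
  dwarf yellow-fruited: (35 − 32.5)² / 32.5 = 0.1923
χ² = 0.3769 + 1.7308 + 0.0692 + 0.1923 = 2.3692 ≈ 2.369
Degrees of freedom = 4 − 1 = 3; critical value at α = 0.05 is 7.815.
Since 2.369 < 7.815, we fail to reject the null hypothesis — the data are consistent with the 1:1:1:1 ratio.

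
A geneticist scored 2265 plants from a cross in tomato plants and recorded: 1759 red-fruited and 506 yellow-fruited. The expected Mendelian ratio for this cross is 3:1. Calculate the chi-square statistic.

8.548

Under the 3:1 hypothesis (Σ ratio = 4, N = 2265):
  red-fruited: 2265 × 3/4 = 1698.75
  yellow-fruited: 2265 × 1/4 = 566.25
χ² = Σ (O − E)² / E
  red-fruited: (1759 − 1698.75)² / 1698.75 = 2.1369
  yellow-fruited: (506 − 566.25)² / 566.25 = 6.4107
χ² = 2.1369 + 6.4107 = 8.5476 ≈ 8.548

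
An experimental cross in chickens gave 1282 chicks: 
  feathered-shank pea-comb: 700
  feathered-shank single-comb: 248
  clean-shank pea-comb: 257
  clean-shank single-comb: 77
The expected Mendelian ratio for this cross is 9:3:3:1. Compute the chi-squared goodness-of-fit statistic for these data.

Expected counts for N = 1282 under a 9:3:3:1 ratio (total parts = 16):
  feathered-shank pea-comb: 1282 × 9/16 = 721.125
  feathered-shank single-comb: 1282 × 3/16 = 240.375
  clean-shank pea-comb: 1282 × 3/16 = 240.375
  clean-shank single-comb: 1282 × 1/16 = 80.125
χ² = Σ (O − E)² / E
  feathered-shank pea-comb: (700 − 721.125)² / 721.125 = 0.6188
  feathered-shank single-comb: (248 − 240.375)² / 240.375 = 0.2419
  clean-shank pea-comb: (257 − 240.375)² / 240.375 = 1.1498
  clean-shank single-comb: (77 − 80.125)² / 80.125 = 0.1219
χ² = 0.6188 + 0.2419 + 1.1498 + 0.1219 = 2.1324 ≈ 2.132

2.132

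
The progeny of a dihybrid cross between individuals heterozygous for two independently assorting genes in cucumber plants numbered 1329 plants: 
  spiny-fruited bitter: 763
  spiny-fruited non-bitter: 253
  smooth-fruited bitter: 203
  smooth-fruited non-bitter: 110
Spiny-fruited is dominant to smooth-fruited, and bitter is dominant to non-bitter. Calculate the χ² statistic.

17.674

A dihybrid F₂ with independent assortment and complete dominance at both loci gives a 9:3:3:1 phenotypic ratio.
The 9:3:3:1 ratio has 16 parts, so with N = 1329 the expected counts are:
  spiny-fruited bitter: 1329 × 9/16 = 747.5625
  spiny-fruited non-bitter: 1329 × 3/16 = 249.1875
  smooth-fruited bitter: 1329 × 3/16 = 249.1875
  smooth-fruited non-bitter: 1329 × 1/16 = 83.0625
χ² = Σ (O − E)² / E
  spiny-fruited bitter: (763 − 747.5625)² / 747.5625 = 0.3188
  spiny-fruited non-bitter: (253 − 249.1875)² / 249.1875 = 0.0583
  smooth-fruited bitter: (203 − 249.1875)² / 249.1875 = 8.5610
  smooth-fruited non-bitter: (110 − 83.0625)² / 83.0625 = 8.7359
χ² = 0.3188 + 0.0583 + 8.5610 + 8.7359 = 17.674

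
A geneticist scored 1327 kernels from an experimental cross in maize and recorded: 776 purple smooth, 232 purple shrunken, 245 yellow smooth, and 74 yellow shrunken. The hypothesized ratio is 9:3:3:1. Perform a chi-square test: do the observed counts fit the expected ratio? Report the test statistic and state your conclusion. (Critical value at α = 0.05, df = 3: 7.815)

3.328; consistent

Under the 9:3:3:1 hypothesis (Σ ratio = 16, N = 1327):
  purple smooth: 1327 × 9/16 = 746.4375
  purple shrunken: 1327 × 3/16 = 248.8125
  yellow smooth: 1327 × 3/16 = 248.8125
  yellow shrunken: 1327 × 1/16 = 82.9375
χ² = Σ (O − E)² / E
  purple smooth: (776 − 746.4375)² / 746.4375 = 1.1708
  purple shrunken: (232 − 248.8125)² / 248.8125 = 1.1360
  yellow smooth: (245 − 248.8125)² / 248.8125 = 0.0584
  yellow shrunken: (74 − 82.9375)² / 82.9375 = 0.9631
χ² = 1.1708 + 1.1360 + 0.0584 + 0.9631 = 3.3283 ≈ 3.328
Degrees of freedom = 4 − 1 = 3; critical value at α = 0.05 is 7.815.
Since 3.328 < 7.815, we fail to reject the null hypothesis — the data are consistent with the 9:3:3:1 ratio.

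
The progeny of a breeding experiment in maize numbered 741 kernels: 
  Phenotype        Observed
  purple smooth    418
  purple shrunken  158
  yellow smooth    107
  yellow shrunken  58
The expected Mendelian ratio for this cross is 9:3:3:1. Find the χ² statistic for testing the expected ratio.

12.910

Total ratio parts = 16. Expected numbers out of 741:
  purple smooth: 741 × 9/16 = 416.8125
  purple shrunken: 741 × 3/16 = 138.9375
  yellow smooth: 741 × 3/16 = 138.9375
  yellow shrunken: 741 × 1/16 = 46.3125
χ² = Σ (O − E)² / E
  purple smooth: (418 − 416.8125)² / 416.8125 = 0.0034
  purple shrunken: (158 − 138.9375)² / 138.9375 = 2.6154
  yellow smooth: (107 − 138.9375)² / 138.9375 = 7.3415
  yellow shrunken: (58 − 46.3125)² / 46.3125 = 2.9495
χ² = 0.0034 + 2.6154 + 7.3415 + 2.9495 = 12.9098 ≈ 12.910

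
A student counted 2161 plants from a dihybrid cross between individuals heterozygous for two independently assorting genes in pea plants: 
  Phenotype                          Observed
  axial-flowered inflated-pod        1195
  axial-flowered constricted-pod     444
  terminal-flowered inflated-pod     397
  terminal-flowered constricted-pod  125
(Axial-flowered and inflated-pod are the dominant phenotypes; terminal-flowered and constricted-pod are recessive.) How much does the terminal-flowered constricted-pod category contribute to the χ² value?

A dihybrid F₂ with independent assortment and complete dominance at both loci gives a 9:3:3:1 phenotypic ratio.
Under the 9:3:3:1 hypothesis (Σ ratio = 16, N = 2161):
  axial-flowered inflated-pod: 2161 × 9/16 = 1215.5625
  axial-flowered constricted-pod: 2161 × 3/16 = 405.1875
  terminal-flowered inflated-pod: 2161 × 3/16 = 405.1875
  terminal-flowered constricted-pod: 2161 × 1/16 = 135.0625
Contribution of terminal-flowered constricted-pod: (125 − 135.0625)² / 135.0625 = 0.7497

0.750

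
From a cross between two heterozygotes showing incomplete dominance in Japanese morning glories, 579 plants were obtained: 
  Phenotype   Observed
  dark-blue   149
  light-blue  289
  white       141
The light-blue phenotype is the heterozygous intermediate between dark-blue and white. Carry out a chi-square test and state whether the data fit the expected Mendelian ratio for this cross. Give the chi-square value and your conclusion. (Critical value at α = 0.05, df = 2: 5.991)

With incomplete dominance, a heterozygote × heterozygote cross gives a 1:2:1 phenotypic ratio.
The 1:2:1 ratio has 4 parts, so with N = 579 the expected counts are:
  dark-blue: 579 × 1/4 = 144.75
  light-blue: 579 × 2/4 = 289.5
  white: 579 × 1/4 = 144.75
χ² = Σ (O − E)² / E
  dark-blue: (149 − 144.75)² / 144.75 = 0.1248
  light-blue: (289 − 289.5)² / 289.5 = 0.0009
  white: (141 − 144.75)² / 144.75 = 0.0972
χ² = 0.1248 + 0.0009 + 0.0972 = 0.2229 ≈ 0.223
Degrees of freedom = 3 − 1 = 2; critical value at α = 0.05 is 5.991.
Since 0.223 < 5.991, we fail to reject the null hypothesis — the data are consistent with the 1:2:1 ratio.

0.223; consistent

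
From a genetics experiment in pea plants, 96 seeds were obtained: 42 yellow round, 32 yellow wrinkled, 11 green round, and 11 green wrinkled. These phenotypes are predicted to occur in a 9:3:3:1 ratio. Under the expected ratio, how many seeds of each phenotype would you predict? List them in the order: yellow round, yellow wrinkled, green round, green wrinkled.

The 9:3:3:1 ratio has 16 parts, so with N = 96 the expected counts are:
  yellow round: 96 × 9/16 = 54
  yellow wrinkled: 96 × 3/16 = 18
  green round: 96 × 3/16 = 18
  green wrinkled: 96 × 1/16 = 6

54, 18, 18, 6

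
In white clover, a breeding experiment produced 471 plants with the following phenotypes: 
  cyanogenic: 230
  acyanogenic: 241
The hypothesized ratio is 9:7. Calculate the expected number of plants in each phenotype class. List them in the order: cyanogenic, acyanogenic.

Under the 9:7 hypothesis (Σ ratio = 16, N = 471):
  cyanogenic: 471 × 9/16 = 264.9375
  acyanogenic: 471 × 7/16 = 206.0625

264.9375, 206.0625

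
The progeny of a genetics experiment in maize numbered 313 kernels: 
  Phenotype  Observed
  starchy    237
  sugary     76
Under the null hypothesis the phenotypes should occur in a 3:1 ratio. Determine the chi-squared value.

0.086

Total ratio parts = 4. Expected numbers out of 313:
  starchy: 313 × 3/4 = 234.75
  sugary: 313 × 1/4 = 78.25
χ² = Σ (O − E)² / E
  starchy: (237 − 234.75)² / 234.75 = 0.0216
  sugary: (76 − 78.25)² / 78.25 = 0.0647
χ² = 0.0216 + 0.0647 = 0.0863 ≈ 0.086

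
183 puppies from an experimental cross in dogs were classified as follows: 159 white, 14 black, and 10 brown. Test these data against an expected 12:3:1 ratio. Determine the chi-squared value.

15.652

Total ratio parts = 16. Expected numbers out of 183:
  white: 183 × 12/16 = 137.25
  black: 183 × 3/16 = 34.3125
  brown: 183 × 1/16 = 11.4375
χ² = Σ (O − E)² / E
  white: (159 − 137.25)² / 137.25 = 3.4467
  black: (14 − 34.3125)² / 34.3125 = 12.0247
  brown: (10 − 11.4375)² / 11.4375 = 0.1807
χ² = 3.4467 + 12.0247 + 0.1807 = 15.6521 ≈ 15.652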